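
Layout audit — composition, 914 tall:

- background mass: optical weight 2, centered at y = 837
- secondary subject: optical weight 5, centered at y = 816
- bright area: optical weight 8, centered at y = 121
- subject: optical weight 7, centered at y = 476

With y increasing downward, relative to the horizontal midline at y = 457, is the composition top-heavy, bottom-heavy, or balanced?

Total weight = 2 + 5 + 8 + 7 = 22.
y-moment: 2·837 + 5·816 + 8·121 + 7·476 = 10054; centroid 10054/22 ≈ 457.00.
457.00 = 457 exactly: balanced.

balanced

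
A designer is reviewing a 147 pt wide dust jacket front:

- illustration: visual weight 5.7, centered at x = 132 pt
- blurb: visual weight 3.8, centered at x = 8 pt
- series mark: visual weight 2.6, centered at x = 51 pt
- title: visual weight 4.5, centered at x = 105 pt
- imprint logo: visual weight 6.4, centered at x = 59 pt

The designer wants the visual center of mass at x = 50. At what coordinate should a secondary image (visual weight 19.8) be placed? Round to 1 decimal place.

x ≈ 18.9

New total weight: (5.7 + 3.8 + 2.6 + 4.5 + 6.4) + 19.8 = 42.8.
x: target moment 42.8×50 = 2140.0; current 5.7·132 + 3.8·8 + 2.6·51 + 4.5·105 + 6.4·59 = 1765.5; the secondary image supplies 374.5, so x = 374.5/19.8 ≈ 18.91.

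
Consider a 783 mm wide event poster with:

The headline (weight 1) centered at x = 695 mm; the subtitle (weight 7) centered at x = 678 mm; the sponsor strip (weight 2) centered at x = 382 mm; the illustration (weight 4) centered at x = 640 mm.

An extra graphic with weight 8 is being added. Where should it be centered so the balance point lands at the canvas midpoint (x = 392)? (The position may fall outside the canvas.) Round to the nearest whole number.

With the extra graphic, Σw becomes 1 + 7 + 2 + 4 + 8 = 22.
x: target moment 22×392 = 8624; current 1·695 + 7·678 + 2·382 + 4·640 = 8765; the extra graphic supplies -141, so x = -141/8 ≈ -17.62.

x ≈ -18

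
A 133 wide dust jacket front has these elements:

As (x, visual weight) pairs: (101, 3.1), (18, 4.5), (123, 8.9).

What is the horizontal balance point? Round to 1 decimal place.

Total weight = 3.1 + 4.5 + 8.9 = 16.5.
x-moment: 3.1·101 + 4.5·18 + 8.9·123 = 1488.8; centroid 1488.8/16.5 ≈ 90.23.

x ≈ 90.2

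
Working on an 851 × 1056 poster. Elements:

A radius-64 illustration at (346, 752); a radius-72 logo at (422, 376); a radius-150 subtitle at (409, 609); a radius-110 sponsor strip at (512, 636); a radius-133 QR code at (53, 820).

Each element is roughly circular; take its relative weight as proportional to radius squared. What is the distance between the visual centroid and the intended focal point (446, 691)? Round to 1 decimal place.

≈ 124.9

r² weights: illustration 64² = 4096, logo 72² = 5184, subtitle 150² = 22500, sponsor strip 110² = 12100, QR code 133² = 17689. Total = 61569.
x: (4096·346 + 5184·422 + 22500·409 + 12100·512 + 17689·53) / 61569 = 19940081 / 61569 ≈ 323.87
y: (4096·752 + 5184·376 + 22500·609 + 12100·636 + 17689·820) / 61569 = 40932456 / 61569 ≈ 664.82
Relative to (446, 691): Δ = (-122.13, -26.18); |Δ| = √(-122.13² + -26.18²) ≈ 124.91.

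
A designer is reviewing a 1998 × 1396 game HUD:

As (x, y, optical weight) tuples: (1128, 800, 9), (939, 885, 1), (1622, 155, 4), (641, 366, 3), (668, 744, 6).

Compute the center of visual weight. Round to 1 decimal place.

(1022.2, 620.3)

Σw = 9 + 1 + 4 + 3 + 6 = 23.
Σw·x = 9·1128 + 1·939 + 4·1622 + 3·641 + 6·668 = 23510, so x̄ = 23510/23 ≈ 1022.17.
Σw·y = 9·800 + 1·885 + 4·155 + 3·366 + 6·744 = 14267, so ȳ = 14267/23 ≈ 620.30.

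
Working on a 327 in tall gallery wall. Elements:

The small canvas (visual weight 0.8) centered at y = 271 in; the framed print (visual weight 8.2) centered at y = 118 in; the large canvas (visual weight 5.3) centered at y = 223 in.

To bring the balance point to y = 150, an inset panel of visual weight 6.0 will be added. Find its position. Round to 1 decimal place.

y ≈ 113.1

New total weight: (0.8 + 8.2 + 5.3) + 6.0 = 20.3.
y: target moment 20.3×150 = 3045.0; current 0.8·271 + 8.2·118 + 5.3·223 = 2366.3; the inset panel supplies 678.7, so y = 678.7/6.0 ≈ 113.12.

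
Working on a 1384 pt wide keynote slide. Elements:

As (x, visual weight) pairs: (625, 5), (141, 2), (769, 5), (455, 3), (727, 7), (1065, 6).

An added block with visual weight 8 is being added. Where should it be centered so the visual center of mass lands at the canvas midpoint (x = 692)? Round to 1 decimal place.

After adding the added block, total weight = 5 + 2 + 5 + 3 + 7 + 6 + 8 = 36.
x: target moment 36×692 = 24912; current 5·625 + 2·141 + 5·769 + 3·455 + 7·727 + 6·1065 = 20096; the added block supplies 4816, so x = 4816/8 ≈ 602.00.

x ≈ 602.0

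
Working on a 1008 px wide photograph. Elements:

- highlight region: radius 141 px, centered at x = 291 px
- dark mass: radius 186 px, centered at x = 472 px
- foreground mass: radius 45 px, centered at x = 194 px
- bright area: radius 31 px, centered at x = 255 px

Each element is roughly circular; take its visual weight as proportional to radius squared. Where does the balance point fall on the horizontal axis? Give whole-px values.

x ≈ 396

r² weights: highlight region 141² = 19881, dark mass 186² = 34596, foreground mass 45² = 2025, bright area 31² = 961. Total = 57463.
x-moment: 19881·291 + 34596·472 + 2025·194 + 961·255 = 22752588; centroid 22752588/57463 ≈ 395.95.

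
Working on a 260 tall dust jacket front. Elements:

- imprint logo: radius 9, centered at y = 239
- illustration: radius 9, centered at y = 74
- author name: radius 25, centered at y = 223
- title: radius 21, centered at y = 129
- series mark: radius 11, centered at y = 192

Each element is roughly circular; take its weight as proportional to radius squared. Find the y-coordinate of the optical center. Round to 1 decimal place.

y ≈ 181.5

Weights ∝ r²: imprint logo 9² = 81, illustration 9² = 81, author name 25² = 625, title 21² = 441, series mark 11² = 121; Σw = 1349.
Σw·y = 81·239 + 81·74 + 625·223 + 441·129 + 121·192 = 244849, so ȳ = 244849/1349 ≈ 181.50.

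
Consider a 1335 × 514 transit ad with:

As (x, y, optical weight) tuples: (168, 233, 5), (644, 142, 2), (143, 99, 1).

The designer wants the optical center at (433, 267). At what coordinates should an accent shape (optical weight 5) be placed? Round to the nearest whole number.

After adding the accent shape, total weight = 5 + 2 + 1 + 5 = 13.
x: target moment 13×433 = 5629; current 5·168 + 2·644 + 1·143 = 2271; the accent shape supplies 3358, so x = 3358/5 ≈ 671.60.
y: target moment 13×267 = 3471; current 5·233 + 2·142 + 1·99 = 1548; the accent shape supplies 1923, so y = 1923/5 ≈ 384.60.

(672, 385)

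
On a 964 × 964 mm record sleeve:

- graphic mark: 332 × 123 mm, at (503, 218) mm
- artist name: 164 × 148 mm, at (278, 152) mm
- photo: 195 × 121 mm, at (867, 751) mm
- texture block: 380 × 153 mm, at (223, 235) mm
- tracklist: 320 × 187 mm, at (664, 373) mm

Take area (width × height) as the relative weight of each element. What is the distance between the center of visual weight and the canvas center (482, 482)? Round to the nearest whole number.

Areas: graphic mark 332·123 = 40836, artist name 164·148 = 24272, photo 195·121 = 23595, texture block 380·153 = 58140, tracklist 320·187 = 59840. Total weight = 206683.
Σw·x = 40836·503 + 24272·278 + 23595·867 + 58140·223 + 59840·664 = 100443969, so x̄ = 100443969/206683 ≈ 485.98.
Σw·y = 40836·218 + 24272·152 + 23595·751 + 58140·235 + 59840·373 = 66294657, so ȳ = 66294657/206683 ≈ 320.76.
Offset from (482, 482): Δx ≈ 3.98, Δy ≈ -161.24; distance = √(Δx² + Δy²) ≈ 161.29.

≈ 161 mm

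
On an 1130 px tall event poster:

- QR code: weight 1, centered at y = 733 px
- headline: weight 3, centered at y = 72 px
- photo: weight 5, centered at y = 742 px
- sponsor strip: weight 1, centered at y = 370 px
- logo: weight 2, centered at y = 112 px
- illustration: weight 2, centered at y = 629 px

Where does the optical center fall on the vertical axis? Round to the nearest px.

Total weight = 1 + 3 + 5 + 1 + 2 + 2 = 14.
Σw·y = 1·733 + 3·72 + 5·742 + 1·370 + 2·112 + 2·629 = 6511, so ȳ = 6511/14 ≈ 465.07.

y ≈ 465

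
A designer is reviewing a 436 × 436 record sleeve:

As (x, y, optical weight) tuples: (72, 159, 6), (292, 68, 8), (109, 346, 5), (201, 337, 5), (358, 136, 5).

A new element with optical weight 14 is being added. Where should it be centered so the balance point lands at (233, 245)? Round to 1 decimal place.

After adding the new element, total weight = 6 + 8 + 5 + 5 + 5 + 14 = 43.
x: target moment 43×233 = 10019; current 6·72 + 8·292 + 5·109 + 5·201 + 5·358 = 6108; the new element supplies 3911, so x = 3911/14 ≈ 279.36.
y: target moment 43×245 = 10535; current 6·159 + 8·68 + 5·346 + 5·337 + 5·136 = 5593; the new element supplies 4942, so y = 4942/14 ≈ 353.00.

(279.4, 353.0)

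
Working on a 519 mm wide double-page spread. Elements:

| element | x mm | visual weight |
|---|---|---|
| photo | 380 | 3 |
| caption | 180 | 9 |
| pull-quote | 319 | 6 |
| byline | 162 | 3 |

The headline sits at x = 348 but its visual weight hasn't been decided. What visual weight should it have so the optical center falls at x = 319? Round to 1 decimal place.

w ≈ 53.1

Fixed elements: Σw = 3 + 9 + 6 + 3 = 21, Σw·x = 3·380 + 9·180 + 6·319 + 3·162 = 5160.
Balance at x = 319 requires (5160 + w·348) / (21 + w) = 319.
So w = (319·21 − 5160)/(348 − 319) = 1539/29 ≈ 53.07.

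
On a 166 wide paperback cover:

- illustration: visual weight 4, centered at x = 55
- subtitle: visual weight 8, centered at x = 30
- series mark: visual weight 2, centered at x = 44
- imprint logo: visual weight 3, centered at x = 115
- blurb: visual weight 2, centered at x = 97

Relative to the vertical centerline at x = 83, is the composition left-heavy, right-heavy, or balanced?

left-heavy

Σw = 4 + 8 + 2 + 3 + 2 = 19.
x: (4·55 + 8·30 + 2·44 + 3·115 + 2·97) / 19 = 1087 / 19 ≈ 57.21
Since 57.2 is left of 83, the composition reads left-heavy.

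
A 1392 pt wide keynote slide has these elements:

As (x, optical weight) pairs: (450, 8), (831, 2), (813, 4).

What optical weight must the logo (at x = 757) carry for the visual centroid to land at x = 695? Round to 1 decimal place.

w ≈ 19.6

Fixed elements: Σw = 8 + 2 + 4 = 14, Σw·x = 8·450 + 2·831 + 4·813 = 8514.
Balance at x = 695 requires (8514 + w·757) / (14 + w) = 695.
Solving: w = (695·14 − 8514) / (757 − 695) = 1216 / 62 ≈ 19.61.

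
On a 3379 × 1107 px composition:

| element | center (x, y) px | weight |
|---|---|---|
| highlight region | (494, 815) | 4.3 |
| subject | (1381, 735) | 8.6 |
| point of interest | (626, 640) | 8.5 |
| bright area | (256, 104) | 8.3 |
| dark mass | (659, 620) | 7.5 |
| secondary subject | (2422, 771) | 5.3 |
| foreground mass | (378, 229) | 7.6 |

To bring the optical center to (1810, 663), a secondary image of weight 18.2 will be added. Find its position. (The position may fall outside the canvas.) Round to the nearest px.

New total weight: (4.3 + 8.6 + 8.5 + 8.3 + 7.5 + 5.3 + 7.6) + 18.2 = 68.3.
x: need Σw·x = 68.3·1810 = 123623.0. Existing = 4.3·494 + 8.6·1381 + 8.5·626 + 8.3·256 + 7.5·659 + 5.3·2422 + 7.6·378 = 42098.5. Remainder 81524.5 / 18.2 ≈ 4479.37.
y: need Σw·y = 68.3·663 = 45282.9. Existing = 4.3·815 + 8.6·735 + 8.5·640 + 8.3·104 + 7.5·620 + 5.3·771 + 7.6·229 = 26605.4. Remainder 18677.5 / 18.2 ≈ 1026.24.

(4479, 1026)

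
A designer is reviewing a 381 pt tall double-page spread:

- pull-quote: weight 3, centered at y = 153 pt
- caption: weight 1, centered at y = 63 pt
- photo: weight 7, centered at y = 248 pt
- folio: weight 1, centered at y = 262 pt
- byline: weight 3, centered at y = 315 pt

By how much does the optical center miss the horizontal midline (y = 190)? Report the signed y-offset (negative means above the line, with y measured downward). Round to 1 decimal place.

Σw = 3 + 1 + 7 + 1 + 3 = 15.
Σw·y = 3·153 + 1·63 + 7·248 + 1·262 + 3·315 = 3465, so ȳ = 3465/15 ≈ 231.00.
Offset from y = 190: 231.00 − 190 ≈ 41.00.

≈ 41.0 pt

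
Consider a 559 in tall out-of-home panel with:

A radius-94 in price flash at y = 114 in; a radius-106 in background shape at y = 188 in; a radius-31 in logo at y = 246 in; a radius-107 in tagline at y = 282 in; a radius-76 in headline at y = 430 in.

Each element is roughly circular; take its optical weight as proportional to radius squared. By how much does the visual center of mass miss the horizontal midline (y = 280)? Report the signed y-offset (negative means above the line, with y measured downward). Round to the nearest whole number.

≈ -43 in

r² weights: price flash 94² = 8836, background shape 106² = 11236, logo 31² = 961, tagline 107² = 11449, headline 76² = 5776. Total = 38258.
y-moment: 8836·114 + 11236·188 + 961·246 + 11449·282 + 5776·430 = 9068376; centroid 9068376/38258 ≈ 237.03.
Offset from y = 280: 237.03 − 280 ≈ -42.97.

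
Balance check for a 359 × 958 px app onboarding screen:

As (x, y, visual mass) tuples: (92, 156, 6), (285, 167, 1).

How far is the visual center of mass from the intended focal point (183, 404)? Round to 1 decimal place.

Weights sum to 6 + 1 = 7.
x: (6·92 + 1·285) / 7 = 837 / 7 ≈ 119.57
y: (6·156 + 1·167) / 7 = 1103 / 7 ≈ 157.57
Offset from (183, 404): Δx ≈ -63.43, Δy ≈ -246.43; distance = √(Δx² + Δy²) ≈ 254.46.

≈ 254.5 px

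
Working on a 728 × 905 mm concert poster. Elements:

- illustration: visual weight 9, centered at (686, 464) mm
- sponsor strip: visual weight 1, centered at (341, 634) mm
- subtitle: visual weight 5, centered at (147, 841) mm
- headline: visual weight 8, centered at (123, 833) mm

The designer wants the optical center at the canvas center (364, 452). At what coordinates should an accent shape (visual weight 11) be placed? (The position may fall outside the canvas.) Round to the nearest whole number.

After adding the accent shape, total weight = 9 + 1 + 5 + 8 + 11 = 34.
x: target moment 34×364 = 12376; current 9·686 + 1·341 + 5·147 + 8·123 = 8234; the accent shape supplies 4142, so x = 4142/11 ≈ 376.55.
y: target moment 34×452 = 15368; current 9·464 + 1·634 + 5·841 + 8·833 = 15679; the accent shape supplies -311, so y = -311/11 ≈ -28.27.

(377, -28)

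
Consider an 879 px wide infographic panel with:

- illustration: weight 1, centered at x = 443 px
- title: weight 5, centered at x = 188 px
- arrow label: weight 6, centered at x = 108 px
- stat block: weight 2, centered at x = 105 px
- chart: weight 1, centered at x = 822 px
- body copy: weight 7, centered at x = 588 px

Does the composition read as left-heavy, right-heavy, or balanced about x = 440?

Σw = 1 + 5 + 6 + 2 + 1 + 7 = 22.
x-moment: 1·443 + 5·188 + 6·108 + 2·105 + 1·822 + 7·588 = 7179; centroid 7179/22 ≈ 326.32.
Since 326.3 is left of 440, the composition reads left-heavy.

left-heavy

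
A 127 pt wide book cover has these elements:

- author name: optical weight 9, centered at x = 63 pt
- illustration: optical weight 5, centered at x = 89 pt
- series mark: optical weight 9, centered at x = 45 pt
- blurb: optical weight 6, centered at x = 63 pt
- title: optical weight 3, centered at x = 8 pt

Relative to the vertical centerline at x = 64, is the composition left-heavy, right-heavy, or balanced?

Total weight = 9 + 5 + 9 + 6 + 3 = 32.
Σw·x = 9·63 + 5·89 + 9·45 + 6·63 + 3·8 = 1819, so x̄ = 1819/32 ≈ 56.84.
56.8 lies left of the midline 64, so the layout is left-heavy.

left-heavy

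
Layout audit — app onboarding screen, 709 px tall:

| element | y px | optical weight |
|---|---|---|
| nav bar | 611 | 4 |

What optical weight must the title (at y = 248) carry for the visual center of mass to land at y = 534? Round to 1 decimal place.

Known: weight 4 with moment 4·611 = 2444.
Balance at y = 534 requires (2444 + w·248) / (4 + w) = 534.
Rearranging, w·(248 − 534) = 534·4 − 2444 = -308, so w ≈ -308/-286 = 1.08.

w ≈ 1.1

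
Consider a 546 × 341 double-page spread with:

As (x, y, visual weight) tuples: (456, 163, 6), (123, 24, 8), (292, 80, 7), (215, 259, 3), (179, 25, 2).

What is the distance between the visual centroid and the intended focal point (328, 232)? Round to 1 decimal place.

Σw = 6 + 8 + 7 + 3 + 2 = 26.
Σw·x = 6·456 + 8·123 + 7·292 + 3·215 + 2·179 = 6767, so x̄ = 6767/26 ≈ 260.27.
Σw·y = 6·163 + 8·24 + 7·80 + 3·259 + 2·25 = 2557, so ȳ = 2557/26 ≈ 98.35.
Offset from (328, 232): Δx ≈ -67.73, Δy ≈ -133.65; distance = √(Δx² + Δy²) ≈ 149.84.

≈ 149.8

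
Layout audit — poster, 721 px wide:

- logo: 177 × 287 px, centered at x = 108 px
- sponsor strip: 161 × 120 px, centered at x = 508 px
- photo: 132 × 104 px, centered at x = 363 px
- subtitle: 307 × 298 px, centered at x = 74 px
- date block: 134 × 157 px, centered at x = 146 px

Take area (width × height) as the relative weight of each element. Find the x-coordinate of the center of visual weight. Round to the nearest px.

Areas: logo 177·287 = 50799, sponsor strip 161·120 = 19320, photo 132·104 = 13728, subtitle 307·298 = 91486, date block 134·157 = 21038. Total weight = 196371.
Σw·x = 50799·108 + 19320·508 + 13728·363 + 91486·74 + 21038·146 = 30125628, so x̄ = 30125628/196371 ≈ 153.41.

x ≈ 153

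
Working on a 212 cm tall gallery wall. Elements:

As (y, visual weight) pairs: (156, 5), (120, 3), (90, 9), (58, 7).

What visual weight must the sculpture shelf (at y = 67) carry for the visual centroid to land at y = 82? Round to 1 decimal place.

Existing Σw = 24 (5 + 3 + 9 + 7); existing moment 5·156 + 3·120 + 9·90 + 7·58 = 2356.
Balance at y = 82 requires (2356 + w·67) / (24 + w) = 82.
Rearranging, w·(67 − 82) = 82·24 − 2356 = -388, so w ≈ -388/-15 = 25.87.

w ≈ 25.9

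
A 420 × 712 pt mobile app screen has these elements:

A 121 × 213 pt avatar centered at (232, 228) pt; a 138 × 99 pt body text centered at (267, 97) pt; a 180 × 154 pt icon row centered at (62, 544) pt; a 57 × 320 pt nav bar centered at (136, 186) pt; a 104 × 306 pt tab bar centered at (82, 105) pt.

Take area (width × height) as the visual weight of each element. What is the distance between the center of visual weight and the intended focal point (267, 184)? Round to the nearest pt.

Taking area as weight: avatar 121·213 = 25773, body text 138·99 = 13662, icon row 180·154 = 27720, nav bar 57·320 = 18240, tab bar 104·306 = 31824. Sum 117219.
x-moment: 25773·232 + 13662·267 + 27720·62 + 18240·136 + 31824·82 = 16435938; centroid 16435938/117219 ≈ 140.22.
y-moment: 25773·228 + 13662·97 + 27720·544 + 18240·186 + 31824·105 = 29015298; centroid 29015298/117219 ≈ 247.53.
Offset from (267, 184): Δx ≈ -126.78, Δy ≈ 63.53; distance = √(Δx² + Δy²) ≈ 141.81.

≈ 142 pt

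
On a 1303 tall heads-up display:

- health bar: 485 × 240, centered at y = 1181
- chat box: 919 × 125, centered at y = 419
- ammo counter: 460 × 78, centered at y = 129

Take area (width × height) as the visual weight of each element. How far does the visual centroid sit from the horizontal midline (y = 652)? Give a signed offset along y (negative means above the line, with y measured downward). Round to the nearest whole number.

Areas: health bar 485·240 = 116400, chat box 919·125 = 114875, ammo counter 460·78 = 35880. Total weight = 267155.
Σw·y = 116400·1181 + 114875·419 + 35880·129 = 190229545, so ȳ = 190229545/267155 ≈ 712.06.
Against y = 652, that's 712.06 − 652 = 60.06.

≈ 60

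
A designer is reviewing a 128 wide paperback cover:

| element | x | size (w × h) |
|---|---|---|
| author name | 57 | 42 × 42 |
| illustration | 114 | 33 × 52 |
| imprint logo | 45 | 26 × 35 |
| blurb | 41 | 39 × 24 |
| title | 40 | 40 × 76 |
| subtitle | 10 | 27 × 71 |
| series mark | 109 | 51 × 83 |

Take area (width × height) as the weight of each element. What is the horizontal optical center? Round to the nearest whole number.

Areas → weights: author name 42·42 = 1764, illustration 33·52 = 1716, imprint logo 26·35 = 910, blurb 39·24 = 936, title 40·76 = 3040, subtitle 27·71 = 1917, series mark 51·83 = 4233; Σw = 14516.
Σw·x = 1764·57 + 1716·114 + 910·45 + 936·41 + 3040·40 + 1917·10 + 4233·109 = 977665, so x̄ = 977665/14516 ≈ 67.35.

x ≈ 67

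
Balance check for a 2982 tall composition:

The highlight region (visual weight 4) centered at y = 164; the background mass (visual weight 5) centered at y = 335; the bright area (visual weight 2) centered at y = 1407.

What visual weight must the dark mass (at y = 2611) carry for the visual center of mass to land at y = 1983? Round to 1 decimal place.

Existing Σw = 11 (4 + 5 + 2); existing moment 4·164 + 5·335 + 2·1407 = 5145.
For the centroid to hit 1983: (5145 + w·2611) / (11 + w) = 1983.
So w = (1983·11 − 5145)/(2611 − 1983) = 16668/628 ≈ 26.54.

w ≈ 26.5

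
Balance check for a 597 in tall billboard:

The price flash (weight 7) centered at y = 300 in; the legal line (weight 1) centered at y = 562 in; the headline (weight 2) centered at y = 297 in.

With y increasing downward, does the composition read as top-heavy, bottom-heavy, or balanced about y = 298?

Σw = 7 + 1 + 2 = 10.
y: (7·300 + 1·562 + 2·297) / 10 = 3256 / 10 ≈ 325.60
Since 325.6 is below (larger y than) 298, the composition reads bottom-heavy.

bottom-heavy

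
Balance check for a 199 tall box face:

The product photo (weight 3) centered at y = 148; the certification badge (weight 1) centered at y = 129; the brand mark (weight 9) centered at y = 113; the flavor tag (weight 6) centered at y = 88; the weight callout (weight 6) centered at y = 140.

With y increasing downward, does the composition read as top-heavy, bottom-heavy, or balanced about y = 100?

bottom-heavy

Weights sum to 3 + 1 + 9 + 6 + 6 = 25.
Σw·y = 3·148 + 1·129 + 9·113 + 6·88 + 6·140 = 2958, so ȳ = 2958/25 ≈ 118.32.
118.3 vs midline 100 → bottom-heavy.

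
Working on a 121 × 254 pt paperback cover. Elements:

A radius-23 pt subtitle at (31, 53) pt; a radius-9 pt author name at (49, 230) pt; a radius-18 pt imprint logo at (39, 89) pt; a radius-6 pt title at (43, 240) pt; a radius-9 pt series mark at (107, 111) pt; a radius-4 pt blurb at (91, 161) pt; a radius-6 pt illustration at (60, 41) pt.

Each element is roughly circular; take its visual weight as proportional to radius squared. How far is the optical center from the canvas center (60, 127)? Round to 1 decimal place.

≈ 42.7 pt

r² weights: subtitle 23² = 529, author name 9² = 81, imprint logo 18² = 324, title 6² = 36, series mark 9² = 81, blurb 4² = 16, illustration 6² = 36. Total = 1103.
x: moment 46835 / weight 1103 ≈ 42.46
Σw·y = 97186; ȳ = 97186/1103 ≈ 88.11.
Offset from (60, 127): Δx ≈ -17.54, Δy ≈ -38.89; distance = √(Δx² + Δy²) ≈ 42.66.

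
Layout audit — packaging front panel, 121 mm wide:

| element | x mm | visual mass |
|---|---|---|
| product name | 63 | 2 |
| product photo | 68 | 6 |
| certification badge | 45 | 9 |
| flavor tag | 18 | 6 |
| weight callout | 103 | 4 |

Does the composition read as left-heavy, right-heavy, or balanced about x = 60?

left-heavy

Weights sum to 2 + 6 + 9 + 6 + 4 = 27.
x: (2·63 + 6·68 + 9·45 + 6·18 + 4·103) / 27 = 1459 / 27 ≈ 54.04
Since 54.0 is left of 60, the composition reads left-heavy.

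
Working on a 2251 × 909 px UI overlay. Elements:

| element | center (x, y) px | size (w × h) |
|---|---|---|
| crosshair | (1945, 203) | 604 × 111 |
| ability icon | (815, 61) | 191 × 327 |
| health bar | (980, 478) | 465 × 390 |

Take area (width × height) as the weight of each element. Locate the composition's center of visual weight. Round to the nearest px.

(1155, 335)

Areas: crosshair 604·111 = 67044, ability icon 191·327 = 62457, health bar 465·390 = 181350. Total weight = 310851.
x-moment: 67044·1945 + 62457·815 + 181350·980 = 359026035; centroid 359026035/310851 ≈ 1154.98.
y-moment: 67044·203 + 62457·61 + 181350·478 = 104105109; centroid 104105109/310851 ≈ 334.90.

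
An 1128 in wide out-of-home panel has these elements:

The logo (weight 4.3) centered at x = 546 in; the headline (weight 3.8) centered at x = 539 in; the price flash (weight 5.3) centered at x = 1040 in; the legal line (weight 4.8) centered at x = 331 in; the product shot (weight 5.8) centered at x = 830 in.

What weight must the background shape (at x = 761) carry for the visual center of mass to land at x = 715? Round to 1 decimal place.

Fixed elements: Σw = 4.3 + 3.8 + 5.3 + 4.8 + 5.8 = 24.0, Σw·x = 4.3·546 + 3.8·539 + 5.3·1040 + 4.8·331 + 5.8·830 = 16310.8.
Balance at x = 715 requires (16310.8 + w·761) / (24.0 + w) = 715.
Rearranging, w·(761 − 715) = 715·24.0 − 16310.8 = 849.2, so w ≈ 849.2/46 = 18.46.

w ≈ 18.5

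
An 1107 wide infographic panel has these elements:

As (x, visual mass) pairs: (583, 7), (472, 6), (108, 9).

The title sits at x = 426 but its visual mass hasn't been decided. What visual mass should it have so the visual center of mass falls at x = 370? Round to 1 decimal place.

Known weights sum to 7 + 6 + 9 = 22; their moment is 7·583 + 6·472 + 9·108 = 7885.
For the centroid to hit 370: (7885 + w·426) / (22 + w) = 370.
So w = (370·22 − 7885)/(426 − 370) = 255/56 ≈ 4.55.

w ≈ 4.6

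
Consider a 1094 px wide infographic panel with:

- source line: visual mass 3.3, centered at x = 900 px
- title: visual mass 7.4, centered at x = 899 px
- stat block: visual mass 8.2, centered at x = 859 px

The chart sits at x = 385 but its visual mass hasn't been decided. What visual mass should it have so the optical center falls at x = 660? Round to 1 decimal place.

w ≈ 15.2

Known weights sum to 3.3 + 7.4 + 8.2 = 18.9; their moment is 3.3·900 + 7.4·899 + 8.2·859 = 16666.4.
For the centroid to hit 660: (16666.4 + w·385) / (18.9 + w) = 660.
Rearranging, w·(385 − 660) = 660·18.9 − 16666.4 = -4192.4, so w ≈ -4192.4/-275 = 15.25.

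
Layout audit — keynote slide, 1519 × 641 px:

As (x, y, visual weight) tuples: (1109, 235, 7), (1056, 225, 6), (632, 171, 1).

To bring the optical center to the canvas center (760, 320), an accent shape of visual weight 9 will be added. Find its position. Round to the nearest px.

After adding the accent shape, total weight = 7 + 6 + 1 + 9 = 23.
Along x: (14731 + 9·x) / 23 = 760 (existing moment 7·1109 + 6·1056 + 1·632 = 14731) ⇒ x = (17480 − 14731) / 9 ≈ 305.44.
Along y: (3166 + 9·y) / 23 = 320 (existing moment 7·235 + 6·225 + 1·171 = 3166) ⇒ y = (7360 − 3166) / 9 ≈ 466.00.

(305, 466)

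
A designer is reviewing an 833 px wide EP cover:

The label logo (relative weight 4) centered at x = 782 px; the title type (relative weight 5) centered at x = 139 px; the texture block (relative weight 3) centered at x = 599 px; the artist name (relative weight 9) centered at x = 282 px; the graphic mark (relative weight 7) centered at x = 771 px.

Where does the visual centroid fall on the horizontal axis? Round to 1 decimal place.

Weights sum to 4 + 5 + 3 + 9 + 7 = 28.
Σw·x = 4·782 + 5·139 + 3·599 + 9·282 + 7·771 = 13555, so x̄ = 13555/28 ≈ 484.11.

x ≈ 484.1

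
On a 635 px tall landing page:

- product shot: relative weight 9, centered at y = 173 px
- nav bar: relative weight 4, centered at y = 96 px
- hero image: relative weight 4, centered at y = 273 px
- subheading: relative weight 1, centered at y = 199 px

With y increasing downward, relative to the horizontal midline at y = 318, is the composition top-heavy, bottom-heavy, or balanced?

Total weight = 9 + 4 + 4 + 1 = 18.
y-moment: 9·173 + 4·96 + 4·273 + 1·199 = 3232; centroid 3232/18 ≈ 179.56.
179.6 vs midline 318 → top-heavy.

top-heavy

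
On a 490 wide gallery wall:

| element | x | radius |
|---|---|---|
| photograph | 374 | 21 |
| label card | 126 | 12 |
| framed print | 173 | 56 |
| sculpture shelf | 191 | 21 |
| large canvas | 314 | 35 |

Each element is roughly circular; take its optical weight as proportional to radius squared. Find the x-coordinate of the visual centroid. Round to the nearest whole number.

x ≈ 222

Weights ∝ r²: photograph 21² = 441, label card 12² = 144, framed print 56² = 3136, sculpture shelf 21² = 441, large canvas 35² = 1225; Σw = 5387.
Σw·x = 441·374 + 144·126 + 3136·173 + 441·191 + 1225·314 = 1194487, so x̄ = 1194487/5387 ≈ 221.74.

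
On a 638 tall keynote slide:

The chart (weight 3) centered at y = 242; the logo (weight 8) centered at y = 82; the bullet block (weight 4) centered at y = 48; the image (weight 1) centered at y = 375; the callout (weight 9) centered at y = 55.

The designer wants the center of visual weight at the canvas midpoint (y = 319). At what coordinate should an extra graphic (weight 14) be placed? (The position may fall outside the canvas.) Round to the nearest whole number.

y ≈ 714

New total weight: (3 + 8 + 4 + 1 + 9) + 14 = 39.
y: need Σw·y = 39·319 = 12441. Existing = 3·242 + 8·82 + 4·48 + 1·375 + 9·55 = 2444. Remainder 9997 / 14 ≈ 714.07.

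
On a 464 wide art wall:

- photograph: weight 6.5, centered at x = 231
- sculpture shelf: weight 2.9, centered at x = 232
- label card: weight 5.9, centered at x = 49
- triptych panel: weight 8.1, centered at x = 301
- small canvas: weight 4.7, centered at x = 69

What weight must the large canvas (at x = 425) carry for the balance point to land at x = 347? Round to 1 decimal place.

w ≈ 58.0

Fixed elements: Σw = 6.5 + 2.9 + 5.9 + 8.1 + 4.7 = 28.1, Σw·x = 6.5·231 + 2.9·232 + 5.9·49 + 8.1·301 + 4.7·69 = 5225.8.
Balance at x = 347 requires (5225.8 + w·425) / (28.1 + w) = 347.
Rearranging, w·(425 − 347) = 347·28.1 − 5225.8 = 4524.9, so w ≈ 4524.9/78 = 58.01.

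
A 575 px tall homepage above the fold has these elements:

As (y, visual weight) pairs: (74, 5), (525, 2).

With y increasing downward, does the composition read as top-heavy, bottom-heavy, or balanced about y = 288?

Σw = 5 + 2 = 7.
Σw·y = 5·74 + 2·525 = 1420, so ȳ = 1420/7 ≈ 202.86.
202.9 vs midline 288 → top-heavy.

top-heavy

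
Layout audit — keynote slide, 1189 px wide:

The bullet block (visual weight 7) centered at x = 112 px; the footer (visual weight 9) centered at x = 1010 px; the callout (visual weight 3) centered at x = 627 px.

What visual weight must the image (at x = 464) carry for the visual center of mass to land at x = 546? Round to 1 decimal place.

w ≈ 16.8

Existing Σw = 19 (7 + 9 + 3); existing moment 7·112 + 9·1010 + 3·627 = 11755.
Balance at x = 546 requires (11755 + w·464) / (19 + w) = 546.
Solving: w = (546·19 − 11755) / (464 − 546) = -1381 / -82 ≈ 16.84.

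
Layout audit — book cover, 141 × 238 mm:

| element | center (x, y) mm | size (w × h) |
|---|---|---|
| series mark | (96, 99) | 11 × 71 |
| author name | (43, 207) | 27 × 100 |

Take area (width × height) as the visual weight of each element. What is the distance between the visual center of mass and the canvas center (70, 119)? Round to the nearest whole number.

≈ 66 mm

Areas: series mark 11·71 = 781, author name 27·100 = 2700. Total weight = 3481.
Σw·x = 781·96 + 2700·43 = 191076, so x̄ = 191076/3481 ≈ 54.89.
Σw·y = 781·99 + 2700·207 = 636219, so ȳ = 636219/3481 ≈ 182.77.
Relative to (70, 119): Δ = (-15.11, 63.77); |Δ| = √(-15.11² + 63.77²) ≈ 65.53.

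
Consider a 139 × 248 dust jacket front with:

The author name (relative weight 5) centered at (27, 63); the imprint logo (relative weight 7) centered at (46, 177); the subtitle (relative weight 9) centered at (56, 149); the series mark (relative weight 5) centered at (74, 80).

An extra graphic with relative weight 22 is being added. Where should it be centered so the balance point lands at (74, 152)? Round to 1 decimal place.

With the extra graphic, Σw becomes 5 + 7 + 9 + 5 + 22 = 48.
Along x: (1331 + 22·x) / 48 = 74 (existing moment 5·27 + 7·46 + 9·56 + 5·74 = 1331) ⇒ x = (3552 − 1331) / 22 ≈ 100.95.
Along y: (3295 + 22·y) / 48 = 152 (existing moment 5·63 + 7·177 + 9·149 + 5·80 = 3295) ⇒ y = (7296 − 3295) / 22 ≈ 181.86.

(101.0, 181.9)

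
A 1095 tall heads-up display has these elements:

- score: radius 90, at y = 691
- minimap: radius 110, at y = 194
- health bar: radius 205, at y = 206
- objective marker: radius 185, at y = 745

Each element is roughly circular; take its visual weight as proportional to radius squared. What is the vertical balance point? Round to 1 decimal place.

y ≈ 436.5

r² weights: score 90² = 8100, minimap 110² = 12100, health bar 205² = 42025, objective marker 185² = 34225. Total = 96450.
Σw·y = 8100·691 + 12100·194 + 42025·206 + 34225·745 = 42099275, so ȳ = 42099275/96450 ≈ 436.49.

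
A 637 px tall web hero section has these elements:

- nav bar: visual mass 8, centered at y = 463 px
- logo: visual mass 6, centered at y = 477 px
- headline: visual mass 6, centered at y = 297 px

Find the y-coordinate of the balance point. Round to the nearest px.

y ≈ 417

Weights sum to 8 + 6 + 6 = 20.
y-moment: 8·463 + 6·477 + 6·297 = 8348; centroid 8348/20 ≈ 417.40.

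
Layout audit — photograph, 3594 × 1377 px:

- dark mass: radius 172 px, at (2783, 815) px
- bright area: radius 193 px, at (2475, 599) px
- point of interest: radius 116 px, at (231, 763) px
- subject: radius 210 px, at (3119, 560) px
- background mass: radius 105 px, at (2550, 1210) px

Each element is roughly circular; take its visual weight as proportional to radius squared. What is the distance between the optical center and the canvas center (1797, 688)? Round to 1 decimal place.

Weights ∝ r²: dark mass 172² = 29584, bright area 193² = 37249, point of interest 116² = 13456, subject 210² = 44100, background mass 105² = 11025; Σw = 135414.
x: (29584·2783 + 37249·2475 + 13456·231 + 44100·3119 + 11025·2550) / 135414 = 343293533 / 135414 ≈ 2535.14
y: (29584·815 + 37249·599 + 13456·763 + 44100·560 + 11025·1210) / 135414 = 94726289 / 135414 ≈ 699.53
Relative to (1797, 688): Δ = (738.14, 11.53); |Δ| = √(738.14² + 11.53²) ≈ 738.23.

≈ 738.2 px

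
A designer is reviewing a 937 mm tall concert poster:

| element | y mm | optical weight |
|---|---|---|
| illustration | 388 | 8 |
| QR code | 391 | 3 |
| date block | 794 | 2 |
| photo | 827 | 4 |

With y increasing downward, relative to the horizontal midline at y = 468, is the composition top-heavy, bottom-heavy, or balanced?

Weights sum to 8 + 3 + 2 + 4 = 17.
y: (8·388 + 3·391 + 2·794 + 4·827) / 17 = 9173 / 17 ≈ 539.59
Since 539.6 is below (larger y than) 468, the composition reads bottom-heavy.

bottom-heavy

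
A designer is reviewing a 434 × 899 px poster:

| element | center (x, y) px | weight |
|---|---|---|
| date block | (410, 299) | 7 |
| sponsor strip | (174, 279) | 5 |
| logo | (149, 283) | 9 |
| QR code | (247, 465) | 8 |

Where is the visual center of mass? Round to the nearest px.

(243, 336)

Weights sum to 7 + 5 + 9 + 8 = 29.
x-moment: 7·410 + 5·174 + 9·149 + 8·247 = 7057; centroid 7057/29 ≈ 243.34.
y-moment: 7·299 + 5·279 + 9·283 + 8·465 = 9755; centroid 9755/29 ≈ 336.38.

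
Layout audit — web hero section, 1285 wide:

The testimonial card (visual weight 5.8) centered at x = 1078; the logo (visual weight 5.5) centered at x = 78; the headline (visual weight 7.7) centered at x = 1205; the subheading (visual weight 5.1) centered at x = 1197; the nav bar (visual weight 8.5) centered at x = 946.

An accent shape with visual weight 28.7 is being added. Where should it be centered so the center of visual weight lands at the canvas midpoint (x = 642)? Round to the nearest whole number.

x ≈ 322

After adding the accent shape, total weight = 5.8 + 5.5 + 7.7 + 5.1 + 8.5 + 28.7 = 61.3.
x: need Σw·x = 61.3·642 = 39354.6. Existing = 5.8·1078 + 5.5·78 + 7.7·1205 + 5.1·1197 + 8.5·946 = 30105.6. Remainder 9249.0 / 28.7 ≈ 322.26.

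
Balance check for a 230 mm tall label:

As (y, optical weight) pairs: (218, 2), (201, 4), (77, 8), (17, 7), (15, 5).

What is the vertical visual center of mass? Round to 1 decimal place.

Σw = 2 + 4 + 8 + 7 + 5 = 26.
y-moment: 2·218 + 4·201 + 8·77 + 7·17 + 5·15 = 2050; centroid 2050/26 ≈ 78.85.

y ≈ 78.8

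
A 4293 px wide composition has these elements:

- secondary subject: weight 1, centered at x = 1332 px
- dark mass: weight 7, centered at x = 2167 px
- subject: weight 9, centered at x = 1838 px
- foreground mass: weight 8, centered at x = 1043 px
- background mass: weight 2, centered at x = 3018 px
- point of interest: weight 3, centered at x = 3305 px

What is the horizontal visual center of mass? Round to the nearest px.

Weights sum to 1 + 7 + 9 + 8 + 2 + 3 = 30.
Σw·x = 1·1332 + 7·2167 + 9·1838 + 8·1043 + 2·3018 + 3·3305 = 57338, so x̄ = 57338/30 ≈ 1911.27.

x ≈ 1911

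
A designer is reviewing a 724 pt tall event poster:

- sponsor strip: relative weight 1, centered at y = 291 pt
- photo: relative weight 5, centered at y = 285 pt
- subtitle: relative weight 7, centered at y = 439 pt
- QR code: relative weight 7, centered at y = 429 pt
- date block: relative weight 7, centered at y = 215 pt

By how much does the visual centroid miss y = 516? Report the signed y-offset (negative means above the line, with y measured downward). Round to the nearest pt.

Σw = 1 + 5 + 7 + 7 + 7 = 27.
y: (1·291 + 5·285 + 7·439 + 7·429 + 7·215) / 27 = 9297 / 27 ≈ 344.33
Difference: 344.33 − 516 ≈ -171.67.

≈ -172 pt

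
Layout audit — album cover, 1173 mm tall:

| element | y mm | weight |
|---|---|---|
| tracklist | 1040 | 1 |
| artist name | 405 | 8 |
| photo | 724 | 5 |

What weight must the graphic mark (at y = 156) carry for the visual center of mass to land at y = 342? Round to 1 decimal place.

w ≈ 16.7

Existing Σw = 14 (1 + 8 + 5); existing moment 1·1040 + 8·405 + 5·724 = 7900.
Balance at y = 342 requires (7900 + w·156) / (14 + w) = 342.
So w = (342·14 − 7900)/(156 − 342) = -3112/-186 ≈ 16.73.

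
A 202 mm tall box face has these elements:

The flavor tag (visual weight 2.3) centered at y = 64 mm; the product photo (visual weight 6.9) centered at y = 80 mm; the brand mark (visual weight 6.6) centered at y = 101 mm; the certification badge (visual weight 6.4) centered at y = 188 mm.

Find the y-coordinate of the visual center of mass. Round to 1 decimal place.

y ≈ 115.7

Total weight = 2.3 + 6.9 + 6.6 + 6.4 = 22.2.
Σw·y = 2.3·64 + 6.9·80 + 6.6·101 + 6.4·188 = 2569.0, so ȳ = 2569.0/22.2 ≈ 115.72.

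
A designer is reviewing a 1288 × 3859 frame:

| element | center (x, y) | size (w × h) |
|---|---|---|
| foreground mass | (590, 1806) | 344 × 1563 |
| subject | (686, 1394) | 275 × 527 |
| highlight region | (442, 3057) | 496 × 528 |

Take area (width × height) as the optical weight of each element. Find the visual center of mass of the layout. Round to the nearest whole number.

(564, 2090)

Taking area as weight: foreground mass 344·1563 = 537672, subject 275·527 = 144925, highlight region 496·528 = 261888. Sum 944485.
x-moment: 537672·590 + 144925·686 + 261888·442 = 532399526; centroid 532399526/944485 ≈ 563.69.
y-moment: 537672·1806 + 144925·1394 + 261888·3057 = 1973652698; centroid 1973652698/944485 ≈ 2089.66.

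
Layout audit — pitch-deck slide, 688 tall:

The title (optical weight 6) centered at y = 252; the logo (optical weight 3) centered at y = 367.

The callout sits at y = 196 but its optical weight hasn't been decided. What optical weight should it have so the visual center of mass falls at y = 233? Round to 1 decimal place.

w ≈ 13.9

Existing Σw = 9 (6 + 3); existing moment 6·252 + 3·367 = 2613.
Balance at y = 233 requires (2613 + w·196) / (9 + w) = 233.
So w = (233·9 − 2613)/(196 − 233) = -516/-37 ≈ 13.95.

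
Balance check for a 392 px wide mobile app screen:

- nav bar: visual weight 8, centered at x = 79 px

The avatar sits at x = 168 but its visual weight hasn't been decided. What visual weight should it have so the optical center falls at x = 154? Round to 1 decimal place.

w ≈ 42.9

The single fixed element contributes weight 8, moment 8·79 = 632.
For the centroid to hit 154: (632 + w·168) / (8 + w) = 154.
Rearranging, w·(168 − 154) = 154·8 − 632 = 600, so w ≈ 600/14 = 42.86.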